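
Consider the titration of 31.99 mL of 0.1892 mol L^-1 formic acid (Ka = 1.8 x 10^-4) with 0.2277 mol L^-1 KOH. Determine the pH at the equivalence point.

n(HCOOH) = 0.1892 x 0.03199 = 0.006053 mol; V(KOH) at equivalence = 0.006053/0.2277 = 0.02658 L.
At equivalence all the acid is converted to HCOO-; total volume = 0.03199 + 0.02658 = 0.05857 L, so [HCOO-] = 0.006053/0.05857 = 0.1033 M.
Kb = Kw/Ka = 1.0e-14 / 1.8 x 10^-4 = 5.56e-11.
[OH^-] = sqrt(Kb x [HCOO-]) = sqrt(5.56e-11 x 0.1033) = 2.40e-6 M.
pOH = 5.62, so pH = 14.00 - 5.62 = 8.38.

8.38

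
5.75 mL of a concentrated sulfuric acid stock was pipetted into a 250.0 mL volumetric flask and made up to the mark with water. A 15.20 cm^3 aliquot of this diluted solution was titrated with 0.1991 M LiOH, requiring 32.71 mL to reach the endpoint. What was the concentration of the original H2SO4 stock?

9.31 M

n(LiOH) = 0.1991 x 0.03271 = 0.006513 mol.
n(H2SO4) in the aliquot = 0.006513 x 1/2 = 0.003256 mol.
[diluted H2SO4] = 0.003256 / 0.01520 = 0.2142 M.
Dilution factor = 250.0/5.750 = 43.48, so [stock] = 0.2142 x 43.48 = 9.31 M.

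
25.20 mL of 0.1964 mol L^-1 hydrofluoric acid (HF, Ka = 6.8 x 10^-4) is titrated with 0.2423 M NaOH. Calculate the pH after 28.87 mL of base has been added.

n(acid) = 0.1964 x 0.02520 = 0.004949 mol; n(NaOH) added = 0.2423 x 0.02887 = 0.006995 mol.
Base is in excess by 0.006995 - 0.004949 = 0.002046 mol in a total volume of 0.05407 L.
[OH^-] = 0.002046/0.05407 = 0.03784 M, so pOH = 1.42 and pH = 14.00 - 1.42 = 12.58.

12.58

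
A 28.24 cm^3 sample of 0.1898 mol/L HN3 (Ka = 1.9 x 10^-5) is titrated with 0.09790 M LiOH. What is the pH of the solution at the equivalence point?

n(HN3) = 0.1898 x 0.02824 = 0.005360 mol; V(LiOH) at equivalence = 0.005360/0.09790 = 0.05475 L.
At equivalence all the acid is converted to N3-; total volume = 0.02824 + 0.05475 = 0.08299 L, so [N3-] = 0.005360/0.08299 = 0.06459 M.
Kb = Kw/Ka = 1.0e-14 / 1.9 x 10^-5 = 5.26e-10.
[OH^-] = sqrt(Kb x [N3-]) = sqrt(5.26e-10 x 0.06459) = 5.83e-6 M.
pOH = 5.23, so pH = 14.00 - 5.23 = 8.77.

8.77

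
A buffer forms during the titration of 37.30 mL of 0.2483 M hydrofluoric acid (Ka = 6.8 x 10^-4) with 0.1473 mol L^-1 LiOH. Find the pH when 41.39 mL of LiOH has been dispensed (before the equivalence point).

3.45

Initial n(HF) = 0.2483 x 0.03730 = 0.009262 mol.
n(LiOH) added = 0.1473 x 0.04139 = 0.006097 mol, converting that many moles of HF to F-.
Remaining n(HF) = 0.003165 mol; n(F-) = 0.006097 mol.
By Henderson-Hasselbalch, pH = pKa + log([A^-]/[HA]) = 3.17 + log(0.006097/0.003165) = 3.17 + (+0.28) = 3.45.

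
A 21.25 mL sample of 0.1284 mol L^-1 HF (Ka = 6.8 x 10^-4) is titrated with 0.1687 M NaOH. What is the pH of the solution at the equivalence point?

n(HF) = 0.1284 x 0.02125 = 0.002729 mol; V(NaOH) at equivalence = 0.002729/0.1687 = 0.01617 L.
At equivalence all the acid is converted to F-; total volume = 0.02125 + 0.01617 = 0.03742 L, so [F-] = 0.002729/0.03742 = 0.07291 M.
Kb = Kw/Ka = 1.0e-14 / 6.8 x 10^-4 = 1.47e-11.
[OH^-] = sqrt(Kb x [F-]) = sqrt(1.47e-11 x 0.07291) = 1.04e-6 M.
pOH = 5.98, so pH = 14.00 - 5.98 = 8.02.

8.02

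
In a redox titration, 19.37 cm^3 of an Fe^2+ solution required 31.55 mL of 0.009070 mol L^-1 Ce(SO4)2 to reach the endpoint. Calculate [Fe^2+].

0.0148 M

n(Ce(SO4)2) = 0.009070 x 0.03155 = 0.0002862 mol.
From the balanced equation, 1 mol Ce(SO4)2 reacts with 1 mol Fe^2+, so n(Fe^2+) = 0.0002862 x 1/1 = 0.0002862 mol.
[Fe^2+] = 0.0002862 / 0.01937 L = 0.0148 M.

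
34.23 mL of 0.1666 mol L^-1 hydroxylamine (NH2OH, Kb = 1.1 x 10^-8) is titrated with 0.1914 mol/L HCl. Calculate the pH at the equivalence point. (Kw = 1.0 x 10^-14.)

3.55

n(NH2OH) = 0.1666 x 0.03423 = 0.005703 mol; V(HCl) at equivalence = 0.005703/0.1914 = 0.02979 L.
At equivalence the base is fully converted to NH3OH+; total volume = 0.06402 L, so [NH3OH+] = 0.005703/0.06402 = 0.08907 M.
Ka(NH3OH+) = Kw/Kb = 1.0e-14 / 1.1 x 10^-8 = 9.09e-7.
[H^+] = sqrt(Ka x [NH3OH+]) = sqrt(9.09e-7 x 0.08907) = 0.000285 M.
pH = -log(0.000285) = 3.55.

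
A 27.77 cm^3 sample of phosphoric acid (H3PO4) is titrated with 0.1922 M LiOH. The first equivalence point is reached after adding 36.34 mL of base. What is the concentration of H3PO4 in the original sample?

0.252 M

n(LiOH) = 0.1922 x 0.03634 = 0.006985 mol.
At the first equivalence point, 1 mol OH^- react per mol H3PO4, so n(H3PO4) = 0.006985 / 1 = 0.006985 mol.
[H3PO4] = 0.006985 / 0.02777 L = 0.252 M.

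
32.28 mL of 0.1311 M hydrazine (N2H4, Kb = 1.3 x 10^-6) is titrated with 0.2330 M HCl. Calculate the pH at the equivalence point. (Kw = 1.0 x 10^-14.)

4.60

n(N2H4) = 0.1311 x 0.03228 = 0.004232 mol; V(HCl) at equivalence = 0.004232/0.2330 = 0.01816 L.
At equivalence the base is fully converted to N2H5+; total volume = 0.05044 L, so [N2H5+] = 0.004232/0.05044 = 0.08390 M.
Ka(N2H5+) = Kw/Kb = 1.0e-14 / 1.3 x 10^-6 = 7.69e-9.
[H^+] = sqrt(Ka x [N2H5+]) = sqrt(7.69e-9 x 0.08390) = 2.54e-5 M.
pH = -log(2.54e-5) = 4.60.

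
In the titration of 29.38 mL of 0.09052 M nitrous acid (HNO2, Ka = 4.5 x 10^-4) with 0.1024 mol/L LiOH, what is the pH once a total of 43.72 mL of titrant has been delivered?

n(acid) = 0.09052 x 0.02938 = 0.002659 mol; n(LiOH) added = 0.1024 x 0.04372 = 0.004477 mol.
Base is in excess by 0.004477 - 0.002659 = 0.001817 mol in a total volume of 0.07310 L.
[OH^-] = 0.001817/0.07310 = 0.02486 M, so pOH = 1.60 and pH = 14.00 - 1.60 = 12.40.

12.40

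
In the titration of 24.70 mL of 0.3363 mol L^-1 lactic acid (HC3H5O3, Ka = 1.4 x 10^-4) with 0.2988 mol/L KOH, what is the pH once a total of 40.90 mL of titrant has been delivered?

n(acid) = 0.3363 x 0.02470 = 0.008307 mol; n(KOH) added = 0.2988 x 0.04090 = 0.01222 mol.
Base is in excess by 0.01222 - 0.008307 = 0.003914 mol in a total volume of 0.06560 L.
[OH^-] = 0.003914/0.06560 = 0.05967 M, so pOH = 1.22 and pH = 14.00 - 1.22 = 12.78.

12.78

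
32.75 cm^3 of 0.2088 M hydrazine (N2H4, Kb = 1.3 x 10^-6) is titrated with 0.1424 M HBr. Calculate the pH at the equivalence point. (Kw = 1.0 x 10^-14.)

n(N2H4) = 0.2088 x 0.03275 = 0.006838 mol; V(HBr) at equivalence = 0.006838/0.1424 = 0.04802 L.
At equivalence the base is fully converted to N2H5+; total volume = 0.08077 L, so [N2H5+] = 0.006838/0.08077 = 0.08466 M.
Ka(N2H5+) = Kw/Kb = 1.0e-14 / 1.3 x 10^-6 = 7.69e-9.
[H^+] = sqrt(Ka x [N2H5+]) = sqrt(7.69e-9 x 0.08466) = 2.55e-5 M.
pH = -log(2.55e-5) = 4.59.

4.59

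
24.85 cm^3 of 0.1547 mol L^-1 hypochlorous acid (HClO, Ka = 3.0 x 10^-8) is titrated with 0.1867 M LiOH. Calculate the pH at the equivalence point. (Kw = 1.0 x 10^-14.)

n(HClO) = 0.1547 x 0.02485 = 0.003844 mol; V(LiOH) at equivalence = 0.003844/0.1867 = 0.02059 L.
At equivalence all the acid is converted to ClO-; total volume = 0.02485 + 0.02059 = 0.04544 L, so [ClO-] = 0.003844/0.04544 = 0.08460 M.
Kb = Kw/Ka = 1.0e-14 / 3.0 x 10^-8 = 3.33e-7.
[OH^-] = sqrt(Kb x [ClO-]) = sqrt(3.33e-7 x 0.08460) = 0.000168 M.
pOH = 3.77, so pH = 14.00 - 3.77 = 10.23.

10.23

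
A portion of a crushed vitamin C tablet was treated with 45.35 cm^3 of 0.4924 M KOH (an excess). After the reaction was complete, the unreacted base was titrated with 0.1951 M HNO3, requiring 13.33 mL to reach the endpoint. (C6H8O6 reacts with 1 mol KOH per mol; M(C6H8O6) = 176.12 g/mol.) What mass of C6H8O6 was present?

3.47 g

Total n(KOH) added = 0.4924 x 0.04535 = 0.02233 mol.
n(HNO3) used = 0.1951 x 0.01333 = 0.002601 mol, which equals the excess n(KOH).
So n(KOH) consumed by the sample = 0.02233 - 0.002601 = 0.01973 mol.
n(C6H8O6) = 0.01973 / 1 = 0.01973 mol.
mass = 0.01973 mol x 176.12 g/mol = 3.47 g.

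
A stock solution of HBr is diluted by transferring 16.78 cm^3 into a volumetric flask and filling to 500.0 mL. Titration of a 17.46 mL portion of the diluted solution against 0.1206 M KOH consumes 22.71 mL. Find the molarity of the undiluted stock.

4.67 M

n(KOH) = 0.1206 x 0.02271 = 0.002739 mol.
n(HBr) in the aliquot = 0.002739 mol.
[diluted HBr] = 0.002739 / 0.01746 = 0.1569 M.
Dilution factor = 500.0/16.78 = 29.80, so [stock] = 0.1569 x 29.80 = 4.67 M.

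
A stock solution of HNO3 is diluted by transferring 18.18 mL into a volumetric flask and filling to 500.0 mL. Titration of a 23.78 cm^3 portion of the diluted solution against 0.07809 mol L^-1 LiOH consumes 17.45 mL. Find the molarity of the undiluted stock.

n(LiOH) = 0.07809 x 0.01745 = 0.001363 mol.
n(HNO3) in the aliquot = 0.001363 mol.
[diluted HNO3] = 0.001363 / 0.02378 = 0.05730 M.
Dilution factor = 500.0/18.18 = 27.50, so [stock] = 0.05730 x 27.50 = 1.58 M.

1.58 M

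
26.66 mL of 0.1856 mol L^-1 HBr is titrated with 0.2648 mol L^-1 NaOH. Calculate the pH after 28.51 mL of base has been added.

12.67

n(acid) = 0.1856 x 0.02666 = 0.004948 mol; n(NaOH) added = 0.2648 x 0.02851 = 0.007549 mol.
Base is in excess by 0.007549 - 0.004948 = 0.002601 mol in a total volume of 0.05517 L.
[OH^-] = 0.002601/0.05517 = 0.04715 M, so pOH = 1.33 and pH = 14.00 - 1.33 = 12.67.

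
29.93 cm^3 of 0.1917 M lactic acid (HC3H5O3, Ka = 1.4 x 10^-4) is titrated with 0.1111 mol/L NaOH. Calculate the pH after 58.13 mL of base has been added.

11.91

n(acid) = 0.1917 x 0.02993 = 0.005738 mol; n(NaOH) added = 0.1111 x 0.05813 = 0.006458 mol.
Base is in excess by 0.006458 - 0.005738 = 0.0007207 mol in a total volume of 0.08806 L.
[OH^-] = 0.0007207/0.08806 = 0.008184 M, so pOH = 2.09 and pH = 14.00 - 2.09 = 11.91.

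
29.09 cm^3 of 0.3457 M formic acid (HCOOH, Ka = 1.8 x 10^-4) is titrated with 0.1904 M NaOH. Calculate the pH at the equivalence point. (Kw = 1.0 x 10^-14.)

n(HCOOH) = 0.3457 x 0.02909 = 0.01006 mol; V(NaOH) at equivalence = 0.01006/0.1904 = 0.05282 L.
At equivalence all the acid is converted to HCOO-; total volume = 0.02909 + 0.05282 = 0.08191 L, so [HCOO-] = 0.01006/0.08191 = 0.1228 M.
Kb = Kw/Ka = 1.0e-14 / 1.8 x 10^-4 = 5.56e-11.
[OH^-] = sqrt(Kb x [HCOO-]) = sqrt(5.56e-11 x 0.1228) = 2.61e-6 M.
pOH = 5.58, so pH = 14.00 - 5.58 = 8.42.

8.42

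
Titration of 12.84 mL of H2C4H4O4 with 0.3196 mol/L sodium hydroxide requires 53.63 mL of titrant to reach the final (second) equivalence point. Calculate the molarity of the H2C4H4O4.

n(NaOH) = 0.3196 x 0.05363 = 0.01714 mol.
At the final (second) equivalence point, 2 mol OH^- react per mol H2C4H4O4, so n(H2C4H4O4) = 0.01714 / 2 = 0.008570 mol.
[H2C4H4O4] = 0.008570 / 0.01284 L = 0.667 M.

0.667 M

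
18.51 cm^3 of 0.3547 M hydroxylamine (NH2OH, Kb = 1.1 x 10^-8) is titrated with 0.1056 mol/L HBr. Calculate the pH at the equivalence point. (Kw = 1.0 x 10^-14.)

3.57

n(NH2OH) = 0.3547 x 0.01851 = 0.006565 mol; V(HBr) at equivalence = 0.006565/0.1056 = 0.06217 L.
At equivalence the base is fully converted to NH3OH+; total volume = 0.08068 L, so [NH3OH+] = 0.006565/0.08068 = 0.08137 M.
Ka(NH3OH+) = Kw/Kb = 1.0e-14 / 1.1 x 10^-8 = 9.09e-7.
[H^+] = sqrt(Ka x [NH3OH+]) = sqrt(9.09e-7 x 0.08137) = 0.000272 M.
pH = -log(0.000272) = 3.57.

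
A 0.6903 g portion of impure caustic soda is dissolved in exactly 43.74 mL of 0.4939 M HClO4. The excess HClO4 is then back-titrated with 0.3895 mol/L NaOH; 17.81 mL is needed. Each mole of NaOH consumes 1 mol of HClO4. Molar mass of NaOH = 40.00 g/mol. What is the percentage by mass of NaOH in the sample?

85.0%

Total n(HClO4) added = 0.4939 x 0.04374 = 0.02160 mol.
n(NaOH) used = 0.3895 x 0.01781 = 0.006937 mol, which equals the excess n(HClO4).
So n(HClO4) consumed by the sample = 0.02160 - 0.006937 = 0.01467 mol.
n(NaOH) = 0.01467 / 1 = 0.01467 mol.
mass NaOH = 0.01467 x 40.00 = 0.5866 g, so %NaOH = 0.5866/0.6903 x 100 = 85.0%.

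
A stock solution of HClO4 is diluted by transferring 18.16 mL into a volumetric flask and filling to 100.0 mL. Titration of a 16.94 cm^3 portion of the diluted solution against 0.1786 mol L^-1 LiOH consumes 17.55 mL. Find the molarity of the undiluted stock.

1.02 M

n(LiOH) = 0.1786 x 0.01755 = 0.003134 mol.
n(HClO4) in the aliquot = 0.003134 mol.
[diluted HClO4] = 0.003134 / 0.01694 = 0.1850 M.
Dilution factor = 100.0/18.16 = 5.507, so [stock] = 0.1850 x 5.507 = 1.02 M.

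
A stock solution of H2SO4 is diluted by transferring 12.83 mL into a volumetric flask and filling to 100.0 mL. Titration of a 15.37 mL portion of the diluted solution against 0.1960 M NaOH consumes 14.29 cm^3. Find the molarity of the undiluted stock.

n(NaOH) = 0.1960 x 0.01429 = 0.002801 mol.
n(H2SO4) in the aliquot = 0.002801 x 1/2 = 0.001400 mol.
[diluted H2SO4] = 0.001400 / 0.01537 = 0.09111 M.
Dilution factor = 100.0/12.83 = 7.794, so [stock] = 0.09111 x 7.794 = 0.710 M.

0.710 M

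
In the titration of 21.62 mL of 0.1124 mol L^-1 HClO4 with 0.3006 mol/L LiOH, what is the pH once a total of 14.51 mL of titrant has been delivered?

n(acid) = 0.1124 x 0.02162 = 0.002430 mol; n(LiOH) added = 0.3006 x 0.01451 = 0.004362 mol.
Base is in excess by 0.004362 - 0.002430 = 0.001932 mol in a total volume of 0.03613 L.
[OH^-] = 0.001932/0.03613 = 0.05346 M, so pOH = 1.27 and pH = 14.00 - 1.27 = 12.73.

12.73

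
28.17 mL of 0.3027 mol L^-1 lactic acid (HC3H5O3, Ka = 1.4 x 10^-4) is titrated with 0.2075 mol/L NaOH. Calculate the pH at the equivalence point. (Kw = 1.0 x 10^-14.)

n(HC3H5O3) = 0.3027 x 0.02817 = 0.008527 mol; V(NaOH) at equivalence = 0.008527/0.2075 = 0.04109 L.
At equivalence all the acid is converted to C3H5O3-; total volume = 0.02817 + 0.04109 = 0.06926 L, so [C3H5O3-] = 0.008527/0.06926 = 0.1231 M.
Kb = Kw/Ka = 1.0e-14 / 1.4 x 10^-4 = 7.14e-11.
[OH^-] = sqrt(Kb x [C3H5O3-]) = sqrt(7.14e-11 x 0.1231) = 2.97e-6 M.
pOH = 5.53, so pH = 14.00 - 5.53 = 8.47.

8.47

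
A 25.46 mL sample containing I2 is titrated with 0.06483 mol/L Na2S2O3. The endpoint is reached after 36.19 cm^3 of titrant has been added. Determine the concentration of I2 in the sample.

n(Na2S2O3) = 0.06483 x 0.03619 = 0.002346 mol.
From the balanced equation, 2 mol Na2S2O3 reacts with 1 mol I2, so n(I2) = 0.002346 x 1/2 = 0.001173 mol.
[I2] = 0.001173 / 0.02546 L = 0.0461 M.

0.0461 M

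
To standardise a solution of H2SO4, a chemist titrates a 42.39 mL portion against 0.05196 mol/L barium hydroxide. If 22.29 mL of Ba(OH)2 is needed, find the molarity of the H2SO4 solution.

0.0273 M

n(Ba(OH)2) delivered = 0.05196 x 0.02229 = 0.001158 mol.
For a 1:1 reaction, n(H2SO4) = 0.001158 mol.
[H2SO4] = 0.001158 mol / 0.04239 L = 0.0273 M.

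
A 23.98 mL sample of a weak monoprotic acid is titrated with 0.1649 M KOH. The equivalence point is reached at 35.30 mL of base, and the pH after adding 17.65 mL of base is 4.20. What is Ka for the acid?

6.3 x 10^-5

17.65 mL is half of the equivalence volume, so this is the half-equivalence point where [HA] = [A^-].
At half-equivalence pH = pKa, so pKa = 4.20.
Ka = 10^(-4.20) = 6.3 x 10^-5.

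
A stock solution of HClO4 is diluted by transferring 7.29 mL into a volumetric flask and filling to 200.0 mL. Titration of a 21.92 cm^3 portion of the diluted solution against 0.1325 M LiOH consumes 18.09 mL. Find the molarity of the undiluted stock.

3.00 M

n(LiOH) = 0.1325 x 0.01809 = 0.002397 mol.
n(HClO4) in the aliquot = 0.002397 mol.
[diluted HClO4] = 0.002397 / 0.02192 = 0.1093 M.
Dilution factor = 200.0/7.290 = 27.43, so [stock] = 0.1093 x 27.43 = 3.00 M.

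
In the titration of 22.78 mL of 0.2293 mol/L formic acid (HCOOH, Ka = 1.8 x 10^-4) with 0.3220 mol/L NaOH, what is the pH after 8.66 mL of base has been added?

3.80

Initial n(HCOOH) = 0.2293 x 0.02278 = 0.005223 mol.
n(NaOH) added = 0.3220 x 0.008660 = 0.002789 mol, converting that many moles of HCOOH to HCOO-.
Remaining n(HCOOH) = 0.002435 mol; n(HCOO-) = 0.002789 mol.
By Henderson-Hasselbalch, pH = pKa + log([A^-]/[HA]) = 3.74 + log(0.002789/0.002435) = 3.74 + (+0.06) = 3.80.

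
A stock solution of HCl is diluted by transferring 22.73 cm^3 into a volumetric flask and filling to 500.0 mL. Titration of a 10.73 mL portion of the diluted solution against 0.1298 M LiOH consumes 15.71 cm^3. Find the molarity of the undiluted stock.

4.18 M

n(LiOH) = 0.1298 x 0.01571 = 0.002039 mol.
n(HCl) in the aliquot = 0.002039 mol.
[diluted HCl] = 0.002039 / 0.01073 = 0.1900 M.
Dilution factor = 500.0/22.73 = 22.00, so [stock] = 0.1900 x 22.00 = 4.18 M.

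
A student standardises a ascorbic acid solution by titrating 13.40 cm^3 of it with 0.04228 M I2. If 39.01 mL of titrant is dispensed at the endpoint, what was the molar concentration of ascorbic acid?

0.123 M

n(I2) = 0.04228 x 0.03901 = 0.001649 mol.
From the balanced equation, 1 mol I2 reacts with 1 mol ascorbic acid, so n(ascorbic acid) = 0.001649 x 1/1 = 0.001649 mol.
[ascorbic acid] = 0.001649 / 0.01340 L = 0.123 M.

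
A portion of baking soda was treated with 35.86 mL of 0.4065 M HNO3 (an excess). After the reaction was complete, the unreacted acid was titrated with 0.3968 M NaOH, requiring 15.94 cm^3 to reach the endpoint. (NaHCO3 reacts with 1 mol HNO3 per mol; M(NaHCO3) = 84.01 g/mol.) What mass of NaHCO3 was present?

Total n(HNO3) added = 0.4065 x 0.03586 = 0.01458 mol.
n(NaOH) used = 0.3968 x 0.01594 = 0.006325 mol, which equals the excess n(HNO3).
So n(HNO3) consumed by the sample = 0.01458 - 0.006325 = 0.008252 mol.
n(NaHCO3) = 0.008252 / 1 = 0.008252 mol.
mass = 0.008252 mol x 84.01 g/mol = 0.693 g.

0.693 g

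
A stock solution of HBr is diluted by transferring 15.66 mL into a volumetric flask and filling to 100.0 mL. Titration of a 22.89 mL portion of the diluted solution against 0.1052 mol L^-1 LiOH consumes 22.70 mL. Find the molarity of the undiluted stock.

0.666 M

n(LiOH) = 0.1052 x 0.02270 = 0.002388 mol.
n(HBr) in the aliquot = 0.002388 mol.
[diluted HBr] = 0.002388 / 0.02289 = 0.1043 M.
Dilution factor = 100.0/15.66 = 6.386, so [stock] = 0.1043 x 6.386 = 0.666 M.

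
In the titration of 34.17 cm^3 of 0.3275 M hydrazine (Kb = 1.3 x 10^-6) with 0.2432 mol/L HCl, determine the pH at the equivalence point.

n(N2H4) = 0.3275 x 0.03417 = 0.01119 mol; V(HCl) at equivalence = 0.01119/0.2432 = 0.04601 L.
At equivalence the base is fully converted to N2H5+; total volume = 0.08018 L, so [N2H5+] = 0.01119/0.08018 = 0.1396 M.
Ka(N2H5+) = Kw/Kb = 1.0e-14 / 1.3 x 10^-6 = 7.69e-9.
[H^+] = sqrt(Ka x [N2H5+]) = sqrt(7.69e-9 x 0.1396) = 3.28e-5 M.
pH = -log(3.28e-5) = 4.48.

4.48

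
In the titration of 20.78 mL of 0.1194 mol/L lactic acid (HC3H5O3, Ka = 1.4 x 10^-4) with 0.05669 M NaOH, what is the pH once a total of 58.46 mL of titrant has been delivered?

12.02

n(acid) = 0.1194 x 0.02078 = 0.002481 mol; n(NaOH) added = 0.05669 x 0.05846 = 0.003314 mol.
Base is in excess by 0.003314 - 0.002481 = 0.0008330 mol in a total volume of 0.07924 L.
[OH^-] = 0.0008330/0.07924 = 0.01051 M, so pOH = 1.98 and pH = 14.00 - 1.98 = 12.02.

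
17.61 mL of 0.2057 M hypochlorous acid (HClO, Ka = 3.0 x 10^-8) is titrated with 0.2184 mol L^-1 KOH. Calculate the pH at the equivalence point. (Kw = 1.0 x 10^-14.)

n(HClO) = 0.2057 x 0.01761 = 0.003622 mol; V(KOH) at equivalence = 0.003622/0.2184 = 0.01659 L.
At equivalence all the acid is converted to ClO-; total volume = 0.01761 + 0.01659 = 0.03420 L, so [ClO-] = 0.003622/0.03420 = 0.1059 M.
Kb = Kw/Ka = 1.0e-14 / 3.0 x 10^-8 = 3.33e-7.
[OH^-] = sqrt(Kb x [ClO-]) = sqrt(3.33e-7 x 0.1059) = 0.000188 M.
pOH = 3.73, so pH = 14.00 - 3.73 = 10.27.

10.27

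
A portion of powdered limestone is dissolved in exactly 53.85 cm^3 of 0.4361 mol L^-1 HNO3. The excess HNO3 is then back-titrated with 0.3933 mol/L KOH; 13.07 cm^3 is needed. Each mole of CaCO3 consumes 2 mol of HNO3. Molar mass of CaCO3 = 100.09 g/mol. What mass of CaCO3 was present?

Total n(HNO3) added = 0.4361 x 0.05385 = 0.02348 mol.
n(KOH) used = 0.3933 x 0.01307 = 0.005140 mol, which equals the excess n(HNO3).
So n(HNO3) consumed by the sample = 0.02348 - 0.005140 = 0.01834 mol.
n(CaCO3) = 0.01834 / 2 = 0.009172 mol.
mass = 0.009172 mol x 100.09 g/mol = 0.918 g.

0.918 g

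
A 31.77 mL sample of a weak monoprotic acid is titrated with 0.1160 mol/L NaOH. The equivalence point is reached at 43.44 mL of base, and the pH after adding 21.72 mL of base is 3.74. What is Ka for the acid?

1.8 x 10^-4

21.72 mL is half of the equivalence volume, so this is the half-equivalence point where [HA] = [A^-].
At half-equivalence pH = pKa, so pKa = 3.74.
Ka = 10^(-3.74) = 1.8 x 10^-4.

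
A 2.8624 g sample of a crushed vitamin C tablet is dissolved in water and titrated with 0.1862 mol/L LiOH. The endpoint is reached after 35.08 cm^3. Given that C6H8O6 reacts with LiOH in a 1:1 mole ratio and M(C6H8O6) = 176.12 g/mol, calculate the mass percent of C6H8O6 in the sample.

n(LiOH) = 0.1862 x 0.03508 = 0.006532 mol.
n(C6H8O6) = 0.006532 / 1 = 0.006532 mol.
mass of C6H8O6 = 0.006532 x 176.12 = 1.150 g.
% purity = 1.150 / 2.8624 x 100 = 40.2%.

40.2%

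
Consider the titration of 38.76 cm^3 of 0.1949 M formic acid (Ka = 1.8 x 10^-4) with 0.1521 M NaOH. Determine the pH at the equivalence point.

8.34

n(HCOOH) = 0.1949 x 0.03876 = 0.007554 mol; V(NaOH) at equivalence = 0.007554/0.1521 = 0.04967 L.
At equivalence all the acid is converted to HCOO-; total volume = 0.03876 + 0.04967 = 0.08843 L, so [HCOO-] = 0.007554/0.08843 = 0.08543 M.
Kb = Kw/Ka = 1.0e-14 / 1.8 x 10^-4 = 5.56e-11.
[OH^-] = sqrt(Kb x [HCOO-]) = sqrt(5.56e-11 x 0.08543) = 2.18e-6 M.
pOH = 5.66, so pH = 14.00 - 5.66 = 8.34.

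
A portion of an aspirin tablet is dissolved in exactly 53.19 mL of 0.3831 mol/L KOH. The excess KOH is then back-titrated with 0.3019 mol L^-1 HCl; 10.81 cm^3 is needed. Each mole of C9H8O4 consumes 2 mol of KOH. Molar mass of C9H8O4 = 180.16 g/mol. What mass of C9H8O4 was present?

1.54 g

Total n(KOH) added = 0.3831 x 0.05319 = 0.02038 mol.
n(HCl) used = 0.3019 x 0.01081 = 0.003264 mol, which equals the excess n(KOH).
So n(KOH) consumed by the sample = 0.02038 - 0.003264 = 0.01711 mol.
n(C9H8O4) = 0.01711 / 2 = 0.008557 mol.
mass = 0.008557 mol x 180.16 g/mol = 1.54 g.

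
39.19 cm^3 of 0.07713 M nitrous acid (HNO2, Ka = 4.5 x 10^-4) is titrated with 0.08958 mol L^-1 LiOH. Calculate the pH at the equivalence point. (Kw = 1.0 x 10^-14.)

n(HNO2) = 0.07713 x 0.03919 = 0.003023 mol; V(LiOH) at equivalence = 0.003023/0.08958 = 0.03374 L.
At equivalence all the acid is converted to NO2-; total volume = 0.03919 + 0.03374 = 0.07293 L, so [NO2-] = 0.003023/0.07293 = 0.04145 M.
Kb = Kw/Ka = 1.0e-14 / 4.5 x 10^-4 = 2.22e-11.
[OH^-] = sqrt(Kb x [NO2-]) = sqrt(2.22e-11 x 0.04145) = 9.60e-7 M.
pOH = 6.02, so pH = 14.00 - 6.02 = 7.98.

7.98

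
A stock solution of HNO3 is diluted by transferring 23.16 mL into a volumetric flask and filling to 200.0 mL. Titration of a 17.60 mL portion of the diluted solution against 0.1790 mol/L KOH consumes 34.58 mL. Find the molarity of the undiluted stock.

n(KOH) = 0.1790 x 0.03458 = 0.006190 mol.
n(HNO3) in the aliquot = 0.006190 mol.
[diluted HNO3] = 0.006190 / 0.01760 = 0.3517 M.
Dilution factor = 200.0/23.16 = 8.636, so [stock] = 0.3517 x 8.636 = 3.04 M.

3.04 M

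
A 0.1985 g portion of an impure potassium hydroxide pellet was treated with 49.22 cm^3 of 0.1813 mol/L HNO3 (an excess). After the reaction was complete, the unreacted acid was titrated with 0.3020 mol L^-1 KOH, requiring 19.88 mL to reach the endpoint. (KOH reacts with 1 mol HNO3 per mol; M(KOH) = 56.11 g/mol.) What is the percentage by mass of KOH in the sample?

Total n(HNO3) added = 0.1813 x 0.04922 = 0.008924 mol.
n(KOH) used = 0.3020 x 0.01988 = 0.006004 mol, which equals the excess n(HNO3).
So n(HNO3) consumed by the sample = 0.008924 - 0.006004 = 0.002920 mol.
n(KOH) = 0.002920 / 1 = 0.002920 mol.
mass KOH = 0.002920 x 56.11 = 0.1638 g, so %KOH = 0.1638/0.1985 x 100 = 82.5%.

82.5%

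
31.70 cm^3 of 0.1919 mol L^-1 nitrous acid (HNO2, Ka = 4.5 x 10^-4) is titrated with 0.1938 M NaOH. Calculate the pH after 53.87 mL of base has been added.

n(acid) = 0.1919 x 0.03170 = 0.006083 mol; n(NaOH) added = 0.1938 x 0.05387 = 0.01044 mol.
Base is in excess by 0.01044 - 0.006083 = 0.004357 mol in a total volume of 0.08557 L.
[OH^-] = 0.004357/0.08557 = 0.05091 M, so pOH = 1.29 and pH = 14.00 - 1.29 = 12.71.

12.71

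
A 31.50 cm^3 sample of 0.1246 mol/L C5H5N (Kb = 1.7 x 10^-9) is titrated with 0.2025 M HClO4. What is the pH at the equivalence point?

3.17

n(C5H5N) = 0.1246 x 0.03150 = 0.003925 mol; V(HClO4) at equivalence = 0.003925/0.2025 = 0.01938 L.
At equivalence the base is fully converted to C5H5NH+; total volume = 0.05088 L, so [C5H5NH+] = 0.003925/0.05088 = 0.07714 M.
Ka(C5H5NH+) = Kw/Kb = 1.0e-14 / 1.7 x 10^-9 = 5.88e-6.
[H^+] = sqrt(Ka x [C5H5NH+]) = sqrt(5.88e-6 x 0.07714) = 0.000674 M.
pH = -log(0.000674) = 3.17.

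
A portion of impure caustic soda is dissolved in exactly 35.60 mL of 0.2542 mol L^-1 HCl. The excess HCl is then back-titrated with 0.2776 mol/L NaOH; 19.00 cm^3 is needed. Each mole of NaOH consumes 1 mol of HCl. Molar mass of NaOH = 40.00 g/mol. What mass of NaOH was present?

0.151 g

Total n(HCl) added = 0.2542 x 0.03560 = 0.009050 mol.
n(NaOH) used = 0.2776 x 0.01900 = 0.005274 mol, which equals the excess n(HCl).
So n(HCl) consumed by the sample = 0.009050 - 0.005274 = 0.003775 mol.
n(NaOH) = 0.003775 / 1 = 0.003775 mol.
mass = 0.003775 mol x 40.00 g/mol = 0.151 g.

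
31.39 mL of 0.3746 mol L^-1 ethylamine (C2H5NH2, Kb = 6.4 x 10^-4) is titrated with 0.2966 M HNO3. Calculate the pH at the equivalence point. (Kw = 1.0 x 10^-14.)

5.79

n(C2H5NH2) = 0.3746 x 0.03139 = 0.01176 mol; V(HNO3) at equivalence = 0.01176/0.2966 = 0.03964 L.
At equivalence the base is fully converted to C2H5NH3+; total volume = 0.07103 L, so [C2H5NH3+] = 0.01176/0.07103 = 0.1655 M.
Ka(C2H5NH3+) = Kw/Kb = 1.0e-14 / 6.4 x 10^-4 = 1.56e-11.
[H^+] = sqrt(Ka x [C2H5NH3+]) = sqrt(1.56e-11 x 0.1655) = 1.61e-6 M.
pH = -log(1.61e-6) = 5.79.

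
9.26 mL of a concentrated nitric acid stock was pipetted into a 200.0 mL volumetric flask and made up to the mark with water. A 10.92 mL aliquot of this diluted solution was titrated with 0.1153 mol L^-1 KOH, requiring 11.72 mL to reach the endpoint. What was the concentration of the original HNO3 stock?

n(KOH) = 0.1153 x 0.01172 = 0.001351 mol.
n(HNO3) in the aliquot = 0.001351 mol.
[diluted HNO3] = 0.001351 / 0.01092 = 0.1237 M.
Dilution factor = 200.0/9.260 = 21.60, so [stock] = 0.1237 x 21.60 = 2.67 M.

2.67 M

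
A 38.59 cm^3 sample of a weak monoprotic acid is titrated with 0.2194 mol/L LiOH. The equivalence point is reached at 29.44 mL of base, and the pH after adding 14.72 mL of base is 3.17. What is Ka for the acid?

14.72 mL is half of the equivalence volume, so this is the half-equivalence point where [HA] = [A^-].
At half-equivalence pH = pKa, so pKa = 3.17.
Ka = 10^(-3.17) = 6.8 x 10^-4.

6.8 x 10^-4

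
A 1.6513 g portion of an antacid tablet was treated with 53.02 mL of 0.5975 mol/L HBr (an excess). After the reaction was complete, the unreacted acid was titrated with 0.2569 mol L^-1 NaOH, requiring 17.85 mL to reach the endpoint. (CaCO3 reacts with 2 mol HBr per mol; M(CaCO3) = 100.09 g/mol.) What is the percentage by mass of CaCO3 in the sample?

Total n(HBr) added = 0.5975 x 0.05302 = 0.03168 mol.
n(NaOH) used = 0.2569 x 0.01785 = 0.004586 mol, which equals the excess n(HBr).
So n(HBr) consumed by the sample = 0.03168 - 0.004586 = 0.02709 mol.
n(CaCO3) = 0.02709 / 2 = 0.01355 mol.
mass CaCO3 = 0.01355 x 100.09 = 1.356 g, so %CaCO3 = 1.356/1.6513 x 100 = 82.1%.

82.1%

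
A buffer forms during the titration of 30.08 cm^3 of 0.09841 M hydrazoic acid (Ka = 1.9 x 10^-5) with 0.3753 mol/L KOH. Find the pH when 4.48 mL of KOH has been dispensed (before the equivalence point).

Initial n(HN3) = 0.09841 x 0.03008 = 0.002960 mol.
n(KOH) added = 0.3753 x 0.004480 = 0.001681 mol, converting that many moles of HN3 to N3-.
Remaining n(HN3) = 0.001279 mol; n(N3-) = 0.001681 mol.
By Henderson-Hasselbalch, pH = pKa + log([A^-]/[HA]) = 4.72 + log(0.001681/0.001279) = 4.72 + (+0.12) = 4.84.

4.84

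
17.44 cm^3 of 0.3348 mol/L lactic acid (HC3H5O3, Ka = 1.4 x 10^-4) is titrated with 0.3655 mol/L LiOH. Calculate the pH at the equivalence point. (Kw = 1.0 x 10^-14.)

8.55

n(HC3H5O3) = 0.3348 x 0.01744 = 0.005839 mol; V(LiOH) at equivalence = 0.005839/0.3655 = 0.01598 L.
At equivalence all the acid is converted to C3H5O3-; total volume = 0.01744 + 0.01598 = 0.03342 L, so [C3H5O3-] = 0.005839/0.03342 = 0.1747 M.
Kb = Kw/Ka = 1.0e-14 / 1.4 x 10^-4 = 7.14e-11.
[OH^-] = sqrt(Kb x [C3H5O3-]) = sqrt(7.14e-11 x 0.1747) = 3.53e-6 M.
pOH = 5.45, so pH = 14.00 - 5.45 = 8.55.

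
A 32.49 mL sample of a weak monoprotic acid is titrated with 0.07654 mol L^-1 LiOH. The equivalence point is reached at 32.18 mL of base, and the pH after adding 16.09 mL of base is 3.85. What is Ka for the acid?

1.4 x 10^-4

16.09 mL is half of the equivalence volume, so this is the half-equivalence point where [HA] = [A^-].
At half-equivalence pH = pKa, so pKa = 3.85.
Ka = 10^(-3.85) = 1.4 x 10^-4.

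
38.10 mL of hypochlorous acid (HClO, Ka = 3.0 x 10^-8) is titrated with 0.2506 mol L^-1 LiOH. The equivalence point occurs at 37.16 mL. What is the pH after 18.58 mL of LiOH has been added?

18.58 mL is exactly half the equivalence volume (37.16/2), i.e. the half-equivalence point.
There, n(HA) = n(A^-), so pH = pKa = -log(3.0 x 10^-8) = 7.52.

7.52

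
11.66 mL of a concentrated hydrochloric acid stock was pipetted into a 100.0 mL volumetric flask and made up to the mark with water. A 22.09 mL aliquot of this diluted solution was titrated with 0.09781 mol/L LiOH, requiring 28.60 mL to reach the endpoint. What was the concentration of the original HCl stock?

n(LiOH) = 0.09781 x 0.02860 = 0.002797 mol.
n(HCl) in the aliquot = 0.002797 mol.
[diluted HCl] = 0.002797 / 0.02209 = 0.1266 M.
Dilution factor = 100.0/11.66 = 8.576, so [stock] = 0.1266 x 8.576 = 1.09 M.

1.09 M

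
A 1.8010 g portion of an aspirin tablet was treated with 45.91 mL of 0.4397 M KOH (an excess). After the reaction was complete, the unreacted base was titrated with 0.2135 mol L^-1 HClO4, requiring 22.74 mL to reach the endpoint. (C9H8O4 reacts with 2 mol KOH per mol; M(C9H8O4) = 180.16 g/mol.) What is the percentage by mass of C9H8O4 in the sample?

76.7%

Total n(KOH) added = 0.4397 x 0.04591 = 0.02019 mol.
n(HClO4) used = 0.2135 x 0.02274 = 0.004855 mol, which equals the excess n(KOH).
So n(KOH) consumed by the sample = 0.02019 - 0.004855 = 0.01533 mol.
n(C9H8O4) = 0.01533 / 2 = 0.007666 mol.
mass C9H8O4 = 0.007666 x 180.16 = 1.381 g, so %C9H8O4 = 1.381/1.8010 x 100 = 76.7%.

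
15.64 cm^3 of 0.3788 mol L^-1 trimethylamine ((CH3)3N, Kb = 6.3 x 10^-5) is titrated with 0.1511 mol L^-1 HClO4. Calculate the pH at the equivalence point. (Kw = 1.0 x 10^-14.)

n((CH3)3N) = 0.3788 x 0.01564 = 0.005924 mol; V(HClO4) at equivalence = 0.005924/0.1511 = 0.03921 L.
At equivalence the base is fully converted to (CH3)3NH+; total volume = 0.05485 L, so [(CH3)3NH+] = 0.005924/0.05485 = 0.1080 M.
Ka((CH3)3NH+) = Kw/Kb = 1.0e-14 / 6.3 x 10^-5 = 1.59e-10.
[H^+] = sqrt(Ka x [(CH3)3NH+]) = sqrt(1.59e-10 x 0.1080) = 4.14e-6 M.
pH = -log(4.14e-6) = 5.38.

5.38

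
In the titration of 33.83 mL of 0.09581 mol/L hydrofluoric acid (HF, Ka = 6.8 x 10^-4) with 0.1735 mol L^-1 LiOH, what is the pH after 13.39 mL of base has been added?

3.57

Initial n(HF) = 0.09581 x 0.03383 = 0.003241 mol.
n(LiOH) added = 0.1735 x 0.01339 = 0.002323 mol, converting that many moles of HF to F-.
Remaining n(HF) = 0.0009181 mol; n(F-) = 0.002323 mol.
By Henderson-Hasselbalch, pH = pKa + log([A^-]/[HA]) = 3.17 + log(0.002323/0.0009181) = 3.17 + (+0.40) = 3.57.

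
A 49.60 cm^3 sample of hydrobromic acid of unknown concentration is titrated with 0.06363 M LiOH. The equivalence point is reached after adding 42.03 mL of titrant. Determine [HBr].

0.0539 M

n(LiOH) delivered = 0.06363 x 0.04203 = 0.002674 mol.
For a 1:1 reaction, n(HBr) = 0.002674 mol.
[HBr] = 0.002674 mol / 0.04960 L = 0.0539 M.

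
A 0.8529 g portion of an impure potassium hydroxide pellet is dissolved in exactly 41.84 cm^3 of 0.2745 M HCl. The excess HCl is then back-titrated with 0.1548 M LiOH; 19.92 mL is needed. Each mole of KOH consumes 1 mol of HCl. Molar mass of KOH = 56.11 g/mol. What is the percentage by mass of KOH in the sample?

Total n(HCl) added = 0.2745 x 0.04184 = 0.01149 mol.
n(LiOH) used = 0.1548 x 0.01992 = 0.003084 mol, which equals the excess n(HCl).
So n(HCl) consumed by the sample = 0.01149 - 0.003084 = 0.008401 mol.
n(KOH) = 0.008401 / 1 = 0.008401 mol.
mass KOH = 0.008401 x 56.11 = 0.4714 g, so %KOH = 0.4714/0.8529 x 100 = 55.3%.

55.3%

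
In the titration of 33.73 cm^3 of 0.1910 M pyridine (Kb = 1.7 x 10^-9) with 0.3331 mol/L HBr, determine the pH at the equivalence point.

n(C5H5N) = 0.1910 x 0.03373 = 0.006442 mol; V(HBr) at equivalence = 0.006442/0.3331 = 0.01934 L.
At equivalence the base is fully converted to C5H5NH+; total volume = 0.05307 L, so [C5H5NH+] = 0.006442/0.05307 = 0.1214 M.
Ka(C5H5NH+) = Kw/Kb = 1.0e-14 / 1.7 x 10^-9 = 5.88e-6.
[H^+] = sqrt(Ka x [C5H5NH+]) = sqrt(5.88e-6 x 0.1214) = 0.000845 M.
pH = -log(0.000845) = 3.07.

3.07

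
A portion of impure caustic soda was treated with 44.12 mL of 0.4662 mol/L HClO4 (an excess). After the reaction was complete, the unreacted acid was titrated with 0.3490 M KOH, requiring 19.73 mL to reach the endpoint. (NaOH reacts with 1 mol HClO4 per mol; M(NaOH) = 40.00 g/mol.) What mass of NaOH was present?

0.547 g

Total n(HClO4) added = 0.4662 x 0.04412 = 0.02057 mol.
n(KOH) used = 0.3490 x 0.01973 = 0.006886 mol, which equals the excess n(HClO4).
So n(HClO4) consumed by the sample = 0.02057 - 0.006886 = 0.01368 mol.
n(NaOH) = 0.01368 / 1 = 0.01368 mol.
mass = 0.01368 mol x 40.00 g/mol = 0.547 g.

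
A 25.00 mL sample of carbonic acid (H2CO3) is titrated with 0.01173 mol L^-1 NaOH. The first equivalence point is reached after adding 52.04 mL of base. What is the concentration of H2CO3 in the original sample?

0.0244 M

n(NaOH) = 0.01173 x 0.05204 = 0.0006104 mol.
At the first equivalence point, 1 mol OH^- react per mol H2CO3, so n(H2CO3) = 0.0006104 / 1 = 0.0006104 mol.
[H2CO3] = 0.0006104 / 0.02500 L = 0.0244 M.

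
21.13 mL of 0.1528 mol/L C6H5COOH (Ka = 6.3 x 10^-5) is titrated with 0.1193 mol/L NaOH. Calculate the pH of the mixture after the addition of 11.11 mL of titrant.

4.04

Initial n(C6H5COOH) = 0.1528 x 0.02113 = 0.003229 mol.
n(NaOH) added = 0.1193 x 0.01111 = 0.001325 mol, converting that many moles of C6H5COOH to C6H5COO-.
Remaining n(C6H5COOH) = 0.001903 mol; n(C6H5COO-) = 0.001325 mol.
By Henderson-Hasselbalch, pH = pKa + log([A^-]/[HA]) = 4.20 + log(0.001325/0.001903) = 4.20 + (-0.16) = 4.04.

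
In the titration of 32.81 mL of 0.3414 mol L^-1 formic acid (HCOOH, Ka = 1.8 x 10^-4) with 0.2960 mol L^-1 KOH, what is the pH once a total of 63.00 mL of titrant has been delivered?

n(acid) = 0.3414 x 0.03281 = 0.01120 mol; n(KOH) added = 0.2960 x 0.06300 = 0.01865 mol.
Base is in excess by 0.01865 - 0.01120 = 0.007447 mol in a total volume of 0.09581 L.
[OH^-] = 0.007447/0.09581 = 0.07772 M, so pOH = 1.11 and pH = 14.00 - 1.11 = 12.89.

12.89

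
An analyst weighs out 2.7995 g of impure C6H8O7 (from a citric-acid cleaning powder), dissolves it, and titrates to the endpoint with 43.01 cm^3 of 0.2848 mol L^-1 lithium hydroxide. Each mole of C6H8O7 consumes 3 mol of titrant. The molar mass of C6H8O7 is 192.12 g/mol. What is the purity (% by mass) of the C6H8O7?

28.0%

n(LiOH) = 0.2848 x 0.04301 = 0.01225 mol.
n(C6H8O7) = 0.01225 / 3 = 0.004083 mol.
mass of C6H8O7 = 0.004083 x 192.12 = 0.7844 g.
% purity = 0.7844 / 2.7995 x 100 = 28.0%.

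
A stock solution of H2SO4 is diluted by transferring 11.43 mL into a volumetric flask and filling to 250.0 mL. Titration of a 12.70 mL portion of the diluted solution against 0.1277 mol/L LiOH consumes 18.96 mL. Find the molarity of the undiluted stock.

n(LiOH) = 0.1277 x 0.01896 = 0.002421 mol.
n(H2SO4) in the aliquot = 0.002421 x 1/2 = 0.001211 mol.
[diluted H2SO4] = 0.001211 / 0.01270 = 0.09532 M.
Dilution factor = 250.0/11.43 = 21.87, so [stock] = 0.09532 x 21.87 = 2.08 M.

2.08 M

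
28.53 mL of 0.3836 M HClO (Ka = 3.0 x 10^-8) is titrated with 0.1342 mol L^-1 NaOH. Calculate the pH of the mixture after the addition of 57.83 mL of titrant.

Initial n(HClO) = 0.3836 x 0.02853 = 0.01094 mol.
n(NaOH) added = 0.1342 x 0.05783 = 0.007761 mol, converting that many moles of HClO to ClO-.
Remaining n(HClO) = 0.003183 mol; n(ClO-) = 0.007761 mol.
By Henderson-Hasselbalch, pH = pKa + log([A^-]/[HA]) = 7.52 + log(0.007761/0.003183) = 7.52 + (+0.39) = 7.91.

7.91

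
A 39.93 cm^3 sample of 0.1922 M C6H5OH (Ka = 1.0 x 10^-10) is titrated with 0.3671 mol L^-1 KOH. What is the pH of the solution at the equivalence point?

11.55

n(C6H5OH) = 0.1922 x 0.03993 = 0.007675 mol; V(KOH) at equivalence = 0.007675/0.3671 = 0.02091 L.
At equivalence all the acid is converted to C6H5O-; total volume = 0.03993 + 0.02091 = 0.06084 L, so [C6H5O-] = 0.007675/0.06084 = 0.1262 M.
Kb = Kw/Ka = 1.0e-14 / 1.0 x 10^-10 = 0.000100.
[OH^-] = sqrt(Kb x [C6H5O-]) = sqrt(0.000100 x 0.1262) = 0.00355 M.
pOH = 2.45, so pH = 14.00 - 2.45 = 11.55.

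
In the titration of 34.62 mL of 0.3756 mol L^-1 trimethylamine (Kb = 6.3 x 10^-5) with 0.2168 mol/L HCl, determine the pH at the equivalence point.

5.33

n((CH3)3N) = 0.3756 x 0.03462 = 0.01300 mol; V(HCl) at equivalence = 0.01300/0.2168 = 0.05998 L.
At equivalence the base is fully converted to (CH3)3NH+; total volume = 0.09460 L, so [(CH3)3NH+] = 0.01300/0.09460 = 0.1375 M.
Ka((CH3)3NH+) = Kw/Kb = 1.0e-14 / 6.3 x 10^-5 = 1.59e-10.
[H^+] = sqrt(Ka x [(CH3)3NH+]) = sqrt(1.59e-10 x 0.1375) = 4.67e-6 M.
pH = -log(4.67e-6) = 5.33.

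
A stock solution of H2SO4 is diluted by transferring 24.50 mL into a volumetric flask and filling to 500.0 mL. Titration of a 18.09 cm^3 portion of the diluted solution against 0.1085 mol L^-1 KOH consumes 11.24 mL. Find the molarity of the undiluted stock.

n(KOH) = 0.1085 x 0.01124 = 0.001220 mol.
n(H2SO4) in the aliquot = 0.001220 x 1/2 = 0.0006098 mol.
[diluted H2SO4] = 0.0006098 / 0.01809 = 0.03371 M.
Dilution factor = 500.0/24.50 = 20.41, so [stock] = 0.03371 x 20.41 = 0.688 M.

0.688 M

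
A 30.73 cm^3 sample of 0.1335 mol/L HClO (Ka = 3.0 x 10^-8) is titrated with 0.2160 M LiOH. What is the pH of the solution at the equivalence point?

n(HClO) = 0.1335 x 0.03073 = 0.004102 mol; V(LiOH) at equivalence = 0.004102/0.2160 = 0.01899 L.
At equivalence all the acid is converted to ClO-; total volume = 0.03073 + 0.01899 = 0.04972 L, so [ClO-] = 0.004102/0.04972 = 0.08251 M.
Kb = Kw/Ka = 1.0e-14 / 3.0 x 10^-8 = 3.33e-7.
[OH^-] = sqrt(Kb x [ClO-]) = sqrt(3.33e-7 x 0.08251) = 0.000166 M.
pOH = 3.78, so pH = 14.00 - 3.78 = 10.22.

10.22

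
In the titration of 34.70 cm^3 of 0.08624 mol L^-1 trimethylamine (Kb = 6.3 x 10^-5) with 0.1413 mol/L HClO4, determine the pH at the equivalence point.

n((CH3)3N) = 0.08624 x 0.03470 = 0.002993 mol; V(HClO4) at equivalence = 0.002993/0.1413 = 0.02118 L.
At equivalence the base is fully converted to (CH3)3NH+; total volume = 0.05588 L, so [(CH3)3NH+] = 0.002993/0.05588 = 0.05355 M.
Ka((CH3)3NH+) = Kw/Kb = 1.0e-14 / 6.3 x 10^-5 = 1.59e-10.
[H^+] = sqrt(Ka x [(CH3)3NH+]) = sqrt(1.59e-10 x 0.05355) = 2.92e-6 M.
pH = -log(2.92e-6) = 5.54.

5.54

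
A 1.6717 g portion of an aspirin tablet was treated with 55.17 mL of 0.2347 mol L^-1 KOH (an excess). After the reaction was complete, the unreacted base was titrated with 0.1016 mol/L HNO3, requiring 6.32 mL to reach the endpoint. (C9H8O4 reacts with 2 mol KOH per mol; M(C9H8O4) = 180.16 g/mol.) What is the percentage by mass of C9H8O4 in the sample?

Total n(KOH) added = 0.2347 x 0.05517 = 0.01295 mol.
n(HNO3) used = 0.1016 x 0.006320 = 0.0006421 mol, which equals the excess n(KOH).
So n(KOH) consumed by the sample = 0.01295 - 0.0006421 = 0.01231 mol.
n(C9H8O4) = 0.01231 / 2 = 0.006153 mol.
mass C9H8O4 = 0.006153 x 180.16 = 1.109 g, so %C9H8O4 = 1.109/1.6717 x 100 = 66.3%.

66.3%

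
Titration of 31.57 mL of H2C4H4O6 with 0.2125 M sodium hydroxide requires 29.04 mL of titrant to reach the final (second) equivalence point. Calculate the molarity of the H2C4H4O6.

0.0977 M

n(NaOH) = 0.2125 x 0.02904 = 0.006171 mol.
At the final (second) equivalence point, 2 mol OH^- react per mol H2C4H4O6, so n(H2C4H4O6) = 0.006171 / 2 = 0.003085 mol.
[H2C4H4O6] = 0.003085 / 0.03157 L = 0.0977 M.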